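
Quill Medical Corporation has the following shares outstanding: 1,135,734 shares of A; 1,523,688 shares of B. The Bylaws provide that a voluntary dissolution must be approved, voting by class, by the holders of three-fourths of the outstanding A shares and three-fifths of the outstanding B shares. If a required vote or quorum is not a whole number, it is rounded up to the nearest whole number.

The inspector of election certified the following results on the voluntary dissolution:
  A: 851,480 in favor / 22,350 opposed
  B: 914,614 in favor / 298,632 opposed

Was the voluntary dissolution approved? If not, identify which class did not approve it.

A: 3/4 of 1135734 = 851800.50, rounded up to 851801; 851,801 required, 851,480 in favor — not approved.
B: 3/5 of 1523688 = 914212.80, rounded up to 914213; 914,213 required, 914,614 in favor — approved.

Not approved — the A shares did not give the required vote.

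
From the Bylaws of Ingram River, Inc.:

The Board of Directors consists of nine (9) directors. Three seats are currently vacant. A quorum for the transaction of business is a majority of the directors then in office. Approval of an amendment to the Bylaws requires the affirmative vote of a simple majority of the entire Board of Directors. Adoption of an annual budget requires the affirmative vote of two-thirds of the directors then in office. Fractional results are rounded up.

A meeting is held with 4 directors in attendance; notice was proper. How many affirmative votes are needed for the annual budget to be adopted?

The annual budget requires two-thirds of the directors then in office (6).
2/3 of 6 = 4.

4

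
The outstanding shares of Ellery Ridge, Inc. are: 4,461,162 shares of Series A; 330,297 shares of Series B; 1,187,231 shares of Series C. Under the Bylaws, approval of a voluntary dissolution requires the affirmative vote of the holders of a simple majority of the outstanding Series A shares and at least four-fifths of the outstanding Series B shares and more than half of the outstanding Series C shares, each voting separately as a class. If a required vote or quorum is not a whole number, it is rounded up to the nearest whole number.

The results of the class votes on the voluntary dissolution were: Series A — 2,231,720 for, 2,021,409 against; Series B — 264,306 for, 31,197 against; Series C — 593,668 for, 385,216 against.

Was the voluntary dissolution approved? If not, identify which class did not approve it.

Series A: a majority of 4461162 is 2230582; 2,230,582 required, 2,231,720 in favor — approved.
Series B: 4/5 of 330297 = 264237.60, rounded up to 264238; 264,238 required, 264,306 in favor — approved.
Series C: a majority of 1187231 is 593616; 593,616 required, 593,668 in favor — approved.

Approved — every class gave the required vote.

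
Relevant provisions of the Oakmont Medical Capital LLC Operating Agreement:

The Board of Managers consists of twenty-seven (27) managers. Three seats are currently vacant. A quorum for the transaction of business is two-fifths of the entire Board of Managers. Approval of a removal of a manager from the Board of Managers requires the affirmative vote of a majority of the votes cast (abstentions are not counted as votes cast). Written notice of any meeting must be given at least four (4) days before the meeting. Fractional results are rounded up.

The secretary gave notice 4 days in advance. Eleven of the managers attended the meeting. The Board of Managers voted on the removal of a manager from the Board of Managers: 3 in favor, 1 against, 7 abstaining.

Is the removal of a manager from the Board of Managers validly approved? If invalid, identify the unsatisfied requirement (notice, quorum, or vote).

Valid — all requirements satisfied.

Notice: 4 days given; 4 required (4 ≥ 4). Satisfied.
Quorum: 11 present; quorum is 11. Satisfied.
Vote: the removal of a manager from the Board of Managers requires a majority of the votes cast (11 present − 7 abstaining = 4). A majority of 4 is 3, so 3 affirmative votes are needed; 3 voted in favor. Satisfied.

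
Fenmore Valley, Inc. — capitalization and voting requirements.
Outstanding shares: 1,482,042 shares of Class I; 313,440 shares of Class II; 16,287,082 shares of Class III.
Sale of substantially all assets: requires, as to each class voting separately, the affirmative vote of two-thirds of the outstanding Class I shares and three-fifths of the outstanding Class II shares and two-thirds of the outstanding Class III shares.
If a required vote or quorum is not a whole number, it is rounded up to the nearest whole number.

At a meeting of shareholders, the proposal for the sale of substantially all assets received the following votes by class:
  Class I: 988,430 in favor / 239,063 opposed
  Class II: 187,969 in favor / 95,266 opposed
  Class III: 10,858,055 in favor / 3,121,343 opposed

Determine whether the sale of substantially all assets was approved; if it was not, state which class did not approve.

Not approved — the Class II shares did not give the required vote.

Class I: 2/3 of 1482042 = 988028; 988,028 required, 988,430 in favor — approved.
Class II: 3/5 of 313440 = 188064; 188,064 required, 187,969 in favor — not approved.
Class III: 2/3 of 16287082 = 10858054.67, rounded up to 10858055; 10,858,055 required, 10,858,055 in favor — approved.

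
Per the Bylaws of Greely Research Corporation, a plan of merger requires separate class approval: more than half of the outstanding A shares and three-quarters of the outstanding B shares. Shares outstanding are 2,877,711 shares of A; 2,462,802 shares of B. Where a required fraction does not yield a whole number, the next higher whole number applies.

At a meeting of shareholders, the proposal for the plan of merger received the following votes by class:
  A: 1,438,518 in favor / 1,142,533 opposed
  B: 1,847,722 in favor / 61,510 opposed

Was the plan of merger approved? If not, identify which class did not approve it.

Not approved — the A shares did not give the required vote.

A: a majority of 2877711 is 1438856; 1,438,856 required, 1,438,518 in favor — not approved.
B: 3/4 of 2462802 = 1847101.50, rounded up to 1847102; 1,847,102 required, 1,847,722 in favor — approved.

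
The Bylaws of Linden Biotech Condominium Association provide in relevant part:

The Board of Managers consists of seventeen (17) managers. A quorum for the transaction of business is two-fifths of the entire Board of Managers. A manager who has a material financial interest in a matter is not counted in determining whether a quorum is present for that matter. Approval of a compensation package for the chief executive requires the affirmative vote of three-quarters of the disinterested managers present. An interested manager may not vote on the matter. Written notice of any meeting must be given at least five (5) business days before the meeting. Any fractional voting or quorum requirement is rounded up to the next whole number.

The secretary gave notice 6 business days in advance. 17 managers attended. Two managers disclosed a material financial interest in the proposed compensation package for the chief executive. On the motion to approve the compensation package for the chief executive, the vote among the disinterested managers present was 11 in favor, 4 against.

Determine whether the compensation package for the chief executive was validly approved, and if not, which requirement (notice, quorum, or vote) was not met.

Invalid — vote requirement not satisfied.

Notice: 6 business days given; 5 required (6 ≥ 5). Satisfied.
Quorum: 17 present, but the 2 interested managers do not count, leaving 15. Quorum is 7. Satisfied.
Vote: the compensation package for the chief executive requires three-fourths of the disinterested managers present (17 − 2 = 15). 3/4 of 15 = 11.25, rounded up to 12, so 12 affirmative votes are needed; 11 voted in favor. Not satisfied.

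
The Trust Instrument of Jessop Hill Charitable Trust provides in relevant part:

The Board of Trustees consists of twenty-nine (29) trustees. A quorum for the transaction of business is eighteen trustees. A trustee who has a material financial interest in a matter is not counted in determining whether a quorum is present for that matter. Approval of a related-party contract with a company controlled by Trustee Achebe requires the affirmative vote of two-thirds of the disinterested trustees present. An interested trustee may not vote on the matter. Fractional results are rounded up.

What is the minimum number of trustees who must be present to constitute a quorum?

18

The quorum is fixed at 18.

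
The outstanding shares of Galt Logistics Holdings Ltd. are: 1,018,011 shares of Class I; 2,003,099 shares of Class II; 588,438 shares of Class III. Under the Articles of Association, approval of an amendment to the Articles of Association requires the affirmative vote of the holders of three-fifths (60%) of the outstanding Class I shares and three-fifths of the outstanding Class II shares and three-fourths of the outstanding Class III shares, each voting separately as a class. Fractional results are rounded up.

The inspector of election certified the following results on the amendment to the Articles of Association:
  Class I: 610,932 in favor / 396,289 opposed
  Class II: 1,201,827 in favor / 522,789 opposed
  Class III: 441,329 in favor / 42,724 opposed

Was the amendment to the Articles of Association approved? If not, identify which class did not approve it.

Not approved — the Class II shares did not give the required vote.

Class I: 3/5 of 1018011 = 610806.60, rounded up to 610807; 610,807 required, 610,932 in favor — approved.
Class II: 3/5 of 2003099 = 1201859.40, rounded up to 1201860; 1,201,860 required, 1,201,827 in favor — not approved.
Class III: 3/4 of 588438 = 441328.50, rounded up to 441329; 441,329 required, 441,329 in favor — approved.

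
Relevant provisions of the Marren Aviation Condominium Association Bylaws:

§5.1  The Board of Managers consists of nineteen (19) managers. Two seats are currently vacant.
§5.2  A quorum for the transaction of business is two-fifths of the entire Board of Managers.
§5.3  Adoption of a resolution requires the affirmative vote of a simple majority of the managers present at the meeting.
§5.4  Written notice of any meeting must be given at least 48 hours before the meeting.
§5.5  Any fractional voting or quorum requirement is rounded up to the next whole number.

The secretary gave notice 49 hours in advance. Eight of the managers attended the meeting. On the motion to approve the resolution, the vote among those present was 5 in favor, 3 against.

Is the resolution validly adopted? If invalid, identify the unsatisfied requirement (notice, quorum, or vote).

Notice: 49 hours given; 48 required (49 ≥ 48). Satisfied.
Quorum: 8 present; quorum is 8. Satisfied.
Vote: the resolution requires a majority of the managers present (8). A majority of 8 is 5, so 5 affirmative votes are needed; 5 voted in favor. Satisfied.

Valid — all requirements satisfied.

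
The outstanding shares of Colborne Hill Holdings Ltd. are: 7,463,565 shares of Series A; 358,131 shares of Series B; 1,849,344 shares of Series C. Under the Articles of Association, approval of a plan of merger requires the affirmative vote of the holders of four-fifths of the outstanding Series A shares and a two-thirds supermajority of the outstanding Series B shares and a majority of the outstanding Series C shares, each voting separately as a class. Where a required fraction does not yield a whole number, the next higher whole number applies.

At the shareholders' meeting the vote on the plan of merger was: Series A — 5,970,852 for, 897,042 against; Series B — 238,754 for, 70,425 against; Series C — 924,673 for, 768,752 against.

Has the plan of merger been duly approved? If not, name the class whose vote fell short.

Approved — every class gave the required vote.

Series A: 4/5 of 7463565 = 5970852; 5,970,852 required, 5,970,852 in favor — approved.
Series B: 2/3 of 358131 = 238754; 238,754 required, 238,754 in favor — approved.
Series C: a majority of 1849344 is 924673; 924,673 required, 924,673 in favor — approved.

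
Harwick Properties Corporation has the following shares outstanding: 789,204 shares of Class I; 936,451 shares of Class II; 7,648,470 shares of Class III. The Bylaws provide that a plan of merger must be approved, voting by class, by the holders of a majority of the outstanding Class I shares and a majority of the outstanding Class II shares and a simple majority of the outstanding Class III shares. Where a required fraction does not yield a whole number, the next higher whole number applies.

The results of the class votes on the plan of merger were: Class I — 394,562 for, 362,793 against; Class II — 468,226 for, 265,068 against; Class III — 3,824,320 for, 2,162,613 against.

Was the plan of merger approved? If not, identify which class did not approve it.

Not approved — the Class I shares did not give the required vote.

Class I: a majority of 789204 is 394603; 394,603 required, 394,562 in favor — not approved.
Class II: a majority of 936451 is 468226; 468,226 required, 468,226 in favor — approved.
Class III: a majority of 7648470 is 3824236; 3,824,236 required, 3,824,320 in favor — approved.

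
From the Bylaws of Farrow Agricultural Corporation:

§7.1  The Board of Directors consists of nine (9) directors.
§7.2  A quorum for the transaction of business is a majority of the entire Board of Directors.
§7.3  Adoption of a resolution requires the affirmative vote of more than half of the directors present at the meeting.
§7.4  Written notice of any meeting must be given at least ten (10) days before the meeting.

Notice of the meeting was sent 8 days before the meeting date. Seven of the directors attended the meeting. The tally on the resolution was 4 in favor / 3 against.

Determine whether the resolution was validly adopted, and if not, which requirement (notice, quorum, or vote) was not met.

Invalid — notice requirement not satisfied.

Notice: 8 days given; 10 required (8 < 10). Not satisfied.
Quorum: 7 present; quorum is 5. Satisfied.
Vote: the resolution requires a majority of the directors present (7). A majority of 7 is 4, so 4 affirmative votes are needed; 4 voted in favor. Satisfied.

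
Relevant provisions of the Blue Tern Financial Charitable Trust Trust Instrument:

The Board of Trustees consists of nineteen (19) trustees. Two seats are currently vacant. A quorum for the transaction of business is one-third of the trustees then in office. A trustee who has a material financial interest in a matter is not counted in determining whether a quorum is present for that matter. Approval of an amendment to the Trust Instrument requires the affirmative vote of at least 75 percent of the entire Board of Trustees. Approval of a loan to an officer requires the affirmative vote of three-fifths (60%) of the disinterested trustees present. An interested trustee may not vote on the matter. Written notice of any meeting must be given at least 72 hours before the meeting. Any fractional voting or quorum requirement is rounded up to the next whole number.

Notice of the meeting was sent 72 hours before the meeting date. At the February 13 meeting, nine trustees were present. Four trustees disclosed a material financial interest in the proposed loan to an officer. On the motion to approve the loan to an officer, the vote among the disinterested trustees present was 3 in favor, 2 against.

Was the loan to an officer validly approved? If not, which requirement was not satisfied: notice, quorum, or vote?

Notice: 72 hours given; 72 required (72 ≥ 72). Satisfied.
Quorum: 9 present, but the 4 interested trustees do not count, leaving 5. Quorum is 6. Not satisfied.
Vote: the loan to an officer requires three-fifths of the disinterested trustees present (9 − 4 = 5). 3/5 of 5 = 3, so 3 affirmative votes are needed; 3 voted in favor. Satisfied. (Moot — without a quorum no business can be validly transacted.)

Invalid — quorum requirement not satisfied.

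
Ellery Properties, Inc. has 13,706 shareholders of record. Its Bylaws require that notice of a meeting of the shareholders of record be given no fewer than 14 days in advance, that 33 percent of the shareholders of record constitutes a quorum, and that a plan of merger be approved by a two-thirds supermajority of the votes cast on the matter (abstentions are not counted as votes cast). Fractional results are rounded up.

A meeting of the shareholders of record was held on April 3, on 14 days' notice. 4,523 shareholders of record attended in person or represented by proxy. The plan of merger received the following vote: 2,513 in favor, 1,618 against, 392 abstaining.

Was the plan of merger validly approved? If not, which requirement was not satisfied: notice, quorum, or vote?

Invalid — vote requirement not satisfied.

Notice: 14 days given; 14 required. Satisfied.
Quorum: 33% of 13,706 = 4,522.98, rounded up to 4,523; 4,523 present. Satisfied.
Vote: requires two-thirds of the votes cast (4,523 − 392 abstaining = 4,131); 2/3 of 4131 = 2754, so 2,754 needed; 2,513 in favor. Not satisfied.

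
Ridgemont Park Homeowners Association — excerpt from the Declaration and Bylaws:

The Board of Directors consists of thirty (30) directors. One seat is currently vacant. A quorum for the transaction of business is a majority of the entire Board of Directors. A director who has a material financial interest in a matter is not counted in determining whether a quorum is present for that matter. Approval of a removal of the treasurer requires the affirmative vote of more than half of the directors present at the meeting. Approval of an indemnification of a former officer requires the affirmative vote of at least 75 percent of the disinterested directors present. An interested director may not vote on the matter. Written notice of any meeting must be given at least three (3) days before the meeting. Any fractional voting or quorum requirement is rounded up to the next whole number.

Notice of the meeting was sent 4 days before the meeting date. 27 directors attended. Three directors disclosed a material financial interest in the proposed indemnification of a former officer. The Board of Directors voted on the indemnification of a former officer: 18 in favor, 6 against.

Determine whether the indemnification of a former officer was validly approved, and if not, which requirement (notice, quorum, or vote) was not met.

Notice: 4 days given; 3 required (4 ≥ 3). Satisfied.
Quorum: 27 present, but the 3 interested directors do not count, leaving 24. Quorum is 16. Satisfied.
Vote: the indemnification of a former officer requires three-fourths of the disinterested directors present (27 − 3 = 24). 3/4 of 24 = 18, so 18 affirmative votes are needed; 18 voted in favor. Satisfied.

Valid — all requirements satisfied.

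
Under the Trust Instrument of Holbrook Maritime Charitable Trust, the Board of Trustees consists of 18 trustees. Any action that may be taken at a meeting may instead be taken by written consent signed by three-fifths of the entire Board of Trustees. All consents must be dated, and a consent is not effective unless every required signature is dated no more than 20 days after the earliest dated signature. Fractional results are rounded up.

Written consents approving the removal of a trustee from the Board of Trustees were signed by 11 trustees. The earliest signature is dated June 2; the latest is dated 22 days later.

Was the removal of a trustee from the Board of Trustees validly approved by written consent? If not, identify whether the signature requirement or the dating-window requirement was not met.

Not effective — dating-window requirement not satisfied.

Signatures required: three-fifths of 18 — 3/5 of 18 = 10.80, rounded up to 11, so 11 needed; 11 signed. Sufficient.
Dating window: the latest signature is 22 days after the earliest; the limit is 20 days. Outside the window.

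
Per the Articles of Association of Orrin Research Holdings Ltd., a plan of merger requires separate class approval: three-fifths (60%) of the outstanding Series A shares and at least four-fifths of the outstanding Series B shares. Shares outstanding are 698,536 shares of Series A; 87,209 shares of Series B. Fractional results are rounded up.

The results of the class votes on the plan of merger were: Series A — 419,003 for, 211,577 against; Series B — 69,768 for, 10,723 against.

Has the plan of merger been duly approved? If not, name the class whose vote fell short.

Not approved — the Series A shares did not give the required vote.

Series A: 3/5 of 698536 = 419121.60, rounded up to 419122; 419,122 required, 419,003 in favor — not approved.
Series B: 4/5 of 87209 = 69767.20, rounded up to 69768; 69,768 required, 69,768 in favor — approved.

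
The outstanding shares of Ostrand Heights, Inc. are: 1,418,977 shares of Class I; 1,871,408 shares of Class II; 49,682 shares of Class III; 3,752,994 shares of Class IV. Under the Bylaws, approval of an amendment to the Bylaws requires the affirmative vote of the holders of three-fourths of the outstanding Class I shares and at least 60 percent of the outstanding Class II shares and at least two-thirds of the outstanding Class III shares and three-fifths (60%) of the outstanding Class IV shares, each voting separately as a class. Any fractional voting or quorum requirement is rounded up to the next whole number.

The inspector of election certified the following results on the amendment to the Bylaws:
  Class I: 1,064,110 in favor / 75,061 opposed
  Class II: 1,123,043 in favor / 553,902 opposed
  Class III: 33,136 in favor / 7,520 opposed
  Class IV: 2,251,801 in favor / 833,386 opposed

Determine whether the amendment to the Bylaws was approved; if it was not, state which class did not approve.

Not approved — the Class I shares did not give the required vote.

Class I: 3/4 of 1418977 = 1064232.75, rounded up to 1064233; 1,064,233 required, 1,064,110 in favor — not approved.
Class II: 3/5 of 1871408 = 1122844.80, rounded up to 1122845; 1,122,845 required, 1,123,043 in favor — approved.
Class III: 2/3 of 49682 = 33121.33, rounded up to 33122; 33,122 required, 33,136 in favor — approved.
Class IV: 3/5 of 3752994 = 2251796.40, rounded up to 2251797; 2,251,797 required, 2,251,801 in favor — approved.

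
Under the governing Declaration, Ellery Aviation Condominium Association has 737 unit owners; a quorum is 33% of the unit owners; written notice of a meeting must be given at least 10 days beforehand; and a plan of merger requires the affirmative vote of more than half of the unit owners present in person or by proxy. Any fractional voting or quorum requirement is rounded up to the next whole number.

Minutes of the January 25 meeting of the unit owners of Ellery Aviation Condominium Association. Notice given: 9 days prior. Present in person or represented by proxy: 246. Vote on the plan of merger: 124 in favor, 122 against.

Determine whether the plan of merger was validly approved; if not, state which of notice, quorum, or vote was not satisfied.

Notice: 9 days given; 10 required. Not satisfied.
Quorum: 33% of 737 = 243.21, rounded up to 244; 246 present. Satisfied.
Vote: requires a majority of those present (246); a majority of 246 is 124, so 124 needed; 124 in favor. Satisfied.

Invalid — notice requirement not satisfied.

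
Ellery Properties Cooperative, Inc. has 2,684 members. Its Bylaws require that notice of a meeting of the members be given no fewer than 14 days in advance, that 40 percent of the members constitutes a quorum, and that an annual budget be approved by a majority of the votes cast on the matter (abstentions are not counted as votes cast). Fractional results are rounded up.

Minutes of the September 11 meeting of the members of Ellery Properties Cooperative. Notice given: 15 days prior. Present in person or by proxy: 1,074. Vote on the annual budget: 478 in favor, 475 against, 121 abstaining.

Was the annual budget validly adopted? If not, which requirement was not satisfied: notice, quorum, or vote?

Valid — all requirements satisfied.

Notice: 15 days given; 14 required. Satisfied.
Quorum: 40% of 2,684 = 1,073.60, rounded up to 1,074; 1,074 present. Satisfied.
Vote: requires a majority of the votes cast (1,074 − 121 abstaining = 953); a majority of 953 is 477, so 477 needed; 478 in favor. Satisfied.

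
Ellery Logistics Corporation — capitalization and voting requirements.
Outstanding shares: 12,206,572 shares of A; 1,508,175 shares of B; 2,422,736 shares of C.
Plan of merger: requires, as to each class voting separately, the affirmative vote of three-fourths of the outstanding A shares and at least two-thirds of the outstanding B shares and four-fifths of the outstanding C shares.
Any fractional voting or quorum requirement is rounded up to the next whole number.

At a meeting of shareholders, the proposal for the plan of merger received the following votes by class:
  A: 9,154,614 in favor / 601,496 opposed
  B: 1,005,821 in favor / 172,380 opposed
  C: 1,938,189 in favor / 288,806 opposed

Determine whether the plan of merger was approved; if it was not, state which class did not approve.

A: 3/4 of 12206572 = 9154929; 9,154,929 required, 9,154,614 in favor — not approved.
B: 2/3 of 1508175 = 1005450; 1,005,450 required, 1,005,821 in favor — approved.
C: 4/5 of 2422736 = 1938188.80, rounded up to 1938189; 1,938,189 required, 1,938,189 in favor — approved.

Not approved — the A shares did not give the required vote.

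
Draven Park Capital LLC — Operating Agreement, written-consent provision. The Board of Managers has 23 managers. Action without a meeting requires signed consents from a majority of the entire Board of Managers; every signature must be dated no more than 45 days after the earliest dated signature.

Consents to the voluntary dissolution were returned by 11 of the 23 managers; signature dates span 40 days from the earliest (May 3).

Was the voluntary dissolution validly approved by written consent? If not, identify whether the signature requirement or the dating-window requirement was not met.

Not effective — insufficient signatures.

Signatures required: a majority of 23 — a majority of 23 is 12, so 12 needed; 11 signed. Insufficient.
Dating window: the latest signature is 40 days after the earliest; the limit is 45 days. Within the window.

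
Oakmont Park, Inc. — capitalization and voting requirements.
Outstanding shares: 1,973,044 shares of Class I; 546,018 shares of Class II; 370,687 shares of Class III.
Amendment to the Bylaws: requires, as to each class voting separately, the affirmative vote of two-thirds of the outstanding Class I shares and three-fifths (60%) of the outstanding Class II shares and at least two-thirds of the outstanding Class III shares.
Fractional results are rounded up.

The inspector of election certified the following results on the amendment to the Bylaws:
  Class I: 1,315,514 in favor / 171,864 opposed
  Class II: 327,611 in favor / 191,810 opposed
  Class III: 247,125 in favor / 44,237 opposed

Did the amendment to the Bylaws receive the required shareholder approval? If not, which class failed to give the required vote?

Class I: 2/3 of 1973044 = 1315362.67, rounded up to 1315363; 1,315,363 required, 1,315,514 in favor — approved.
Class II: 3/5 of 546018 = 327610.80, rounded up to 327611; 327,611 required, 327,611 in favor — approved.
Class III: 2/3 of 370687 = 247124.67, rounded up to 247125; 247,125 required, 247,125 in favor — approved.

Approved — every class gave the required vote.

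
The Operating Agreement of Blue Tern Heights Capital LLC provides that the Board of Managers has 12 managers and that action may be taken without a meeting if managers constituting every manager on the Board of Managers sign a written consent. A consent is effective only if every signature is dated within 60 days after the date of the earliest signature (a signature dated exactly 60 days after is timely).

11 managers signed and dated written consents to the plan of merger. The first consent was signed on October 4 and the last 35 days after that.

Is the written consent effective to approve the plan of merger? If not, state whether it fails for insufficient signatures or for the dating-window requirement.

Not effective — insufficient signatures.

Signatures required: every one of 12 — unanimous means all 12, so 12 needed; 11 signed. Insufficient.
Dating window: the latest signature is 35 days after the earliest; the limit is 60 days. Within the window.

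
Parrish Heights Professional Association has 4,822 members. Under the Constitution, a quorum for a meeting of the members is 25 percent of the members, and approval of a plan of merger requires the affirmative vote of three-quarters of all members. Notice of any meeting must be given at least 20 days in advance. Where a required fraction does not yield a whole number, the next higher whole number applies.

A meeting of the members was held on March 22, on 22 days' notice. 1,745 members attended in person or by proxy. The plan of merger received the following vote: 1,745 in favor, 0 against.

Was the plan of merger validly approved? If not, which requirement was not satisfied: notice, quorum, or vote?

Invalid — vote requirement not satisfied.

Notice: 22 days given; 20 required. Satisfied.
Quorum: 25% of 4,822 = 1,205.50, rounded up to 1,206; 1,745 present. Satisfied.
Vote: requires three-fourths of all members (4,822); 3/4 of 4822 = 3616.50, rounded up to 3617, so 3,617 needed; 1,745 in favor. Not satisfied.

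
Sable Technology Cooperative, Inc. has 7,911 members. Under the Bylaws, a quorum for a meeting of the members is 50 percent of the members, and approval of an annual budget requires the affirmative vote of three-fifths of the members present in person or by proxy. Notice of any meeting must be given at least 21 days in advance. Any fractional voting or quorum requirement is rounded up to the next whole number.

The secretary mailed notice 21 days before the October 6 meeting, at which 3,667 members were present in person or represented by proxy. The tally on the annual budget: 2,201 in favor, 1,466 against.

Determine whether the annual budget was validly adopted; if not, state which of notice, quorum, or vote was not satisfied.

Invalid — quorum requirement not satisfied.

Notice: 21 days given; 21 required. Satisfied.
Quorum: 50% of 7,911 = 3,955.50, rounded up to 3,956; 3,667 present. Not satisfied.
Vote: requires three-fifths of those present (3,667); 3/5 of 3667 = 2200.20, rounded up to 2201, so 2,201 needed; 2,201 in favor. Satisfied.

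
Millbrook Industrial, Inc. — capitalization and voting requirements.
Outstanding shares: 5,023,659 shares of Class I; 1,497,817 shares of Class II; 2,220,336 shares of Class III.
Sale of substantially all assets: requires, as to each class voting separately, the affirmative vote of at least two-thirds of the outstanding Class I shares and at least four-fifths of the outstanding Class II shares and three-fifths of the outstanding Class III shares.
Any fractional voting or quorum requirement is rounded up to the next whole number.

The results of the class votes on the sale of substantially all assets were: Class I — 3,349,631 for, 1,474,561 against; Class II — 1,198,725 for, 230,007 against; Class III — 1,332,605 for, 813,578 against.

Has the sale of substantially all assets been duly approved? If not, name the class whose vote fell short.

Class I: 2/3 of 5023659 = 3349106; 3,349,106 required, 3,349,631 in favor — approved.
Class II: 4/5 of 1497817 = 1198253.60, rounded up to 1198254; 1,198,254 required, 1,198,725 in favor — approved.
Class III: 3/5 of 2220336 = 1332201.60, rounded up to 1332202; 1,332,202 required, 1,332,605 in favor — approved.

Approved — every class gave the required vote.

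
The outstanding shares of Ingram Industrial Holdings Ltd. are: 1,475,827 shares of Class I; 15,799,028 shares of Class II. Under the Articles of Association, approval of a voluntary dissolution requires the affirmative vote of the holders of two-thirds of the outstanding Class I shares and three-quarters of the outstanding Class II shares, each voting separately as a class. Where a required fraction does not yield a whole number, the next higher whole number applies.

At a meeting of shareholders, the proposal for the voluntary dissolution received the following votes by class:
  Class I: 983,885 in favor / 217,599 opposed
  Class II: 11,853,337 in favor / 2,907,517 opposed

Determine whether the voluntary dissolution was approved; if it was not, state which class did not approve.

Class I: 2/3 of 1475827 = 983884.67, rounded up to 983885; 983,885 required, 983,885 in favor — approved.
Class II: 3/4 of 15799028 = 11849271; 11,849,271 required, 11,853,337 in favor — approved.

Approved — every class gave the required vote.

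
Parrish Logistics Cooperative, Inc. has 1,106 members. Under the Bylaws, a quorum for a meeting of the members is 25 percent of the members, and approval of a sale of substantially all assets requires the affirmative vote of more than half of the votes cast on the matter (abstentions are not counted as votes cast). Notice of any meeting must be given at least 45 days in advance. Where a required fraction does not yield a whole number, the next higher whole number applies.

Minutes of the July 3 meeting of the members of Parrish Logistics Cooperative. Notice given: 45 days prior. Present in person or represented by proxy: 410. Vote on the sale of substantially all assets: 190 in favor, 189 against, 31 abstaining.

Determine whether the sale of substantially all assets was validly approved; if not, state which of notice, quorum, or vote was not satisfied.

Valid — all requirements satisfied.

Notice: 45 days given; 45 required. Satisfied.
Quorum: 25% of 1,106 = 276.50, rounded up to 277; 410 present. Satisfied.
Vote: requires a majority of the votes cast (410 − 31 abstaining = 379); a majority of 379 is 190, so 190 needed; 190 in favor. Satisfied.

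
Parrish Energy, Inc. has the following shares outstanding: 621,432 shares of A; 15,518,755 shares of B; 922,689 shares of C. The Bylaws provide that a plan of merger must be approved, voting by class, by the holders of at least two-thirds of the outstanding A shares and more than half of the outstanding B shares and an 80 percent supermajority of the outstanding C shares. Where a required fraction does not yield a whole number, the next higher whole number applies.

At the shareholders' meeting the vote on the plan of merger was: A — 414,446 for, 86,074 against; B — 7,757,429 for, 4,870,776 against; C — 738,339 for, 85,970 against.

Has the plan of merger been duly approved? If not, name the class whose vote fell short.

Not approved — the B shares did not give the required vote.

A: 2/3 of 621432 = 414288; 414,288 required, 414,446 in favor — approved.
B: a majority of 15518755 is 7759378; 7,759,378 required, 7,757,429 in favor — not approved.
C: 4/5 of 922689 = 738151.20, rounded up to 738152; 738,152 required, 738,339 in favor — approved.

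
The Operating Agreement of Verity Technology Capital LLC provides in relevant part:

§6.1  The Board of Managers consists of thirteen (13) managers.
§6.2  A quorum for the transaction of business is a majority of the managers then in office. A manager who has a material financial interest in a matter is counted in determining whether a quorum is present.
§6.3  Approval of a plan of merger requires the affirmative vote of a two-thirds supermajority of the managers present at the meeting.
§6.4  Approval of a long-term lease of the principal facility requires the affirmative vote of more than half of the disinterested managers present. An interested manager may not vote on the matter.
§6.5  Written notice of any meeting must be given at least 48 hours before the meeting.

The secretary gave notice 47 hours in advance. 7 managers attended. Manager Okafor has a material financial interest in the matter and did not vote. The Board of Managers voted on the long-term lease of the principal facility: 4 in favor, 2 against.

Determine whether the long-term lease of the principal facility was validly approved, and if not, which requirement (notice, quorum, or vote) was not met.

Notice: 47 hours given; 48 required (47 < 48). Not satisfied.
Quorum: 7 present (interested managers count toward quorum); quorum is 7. Satisfied.
Vote: the long-term lease of the principal facility requires a majority of the disinterested managers present (7 − 1 = 6). A majority of 6 is 4, so 4 affirmative votes are needed; 4 voted in favor. Satisfied.

Invalid — notice requirement not satisfied.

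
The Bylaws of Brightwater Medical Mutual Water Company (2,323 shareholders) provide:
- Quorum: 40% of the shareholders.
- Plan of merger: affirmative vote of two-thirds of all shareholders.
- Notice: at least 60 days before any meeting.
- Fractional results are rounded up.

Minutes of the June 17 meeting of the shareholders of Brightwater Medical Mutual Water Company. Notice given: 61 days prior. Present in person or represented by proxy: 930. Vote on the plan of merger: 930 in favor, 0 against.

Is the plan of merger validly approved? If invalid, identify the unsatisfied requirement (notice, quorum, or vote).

Notice: 61 days given; 60 required. Satisfied.
Quorum: 40% of 2,323 = 929.20, rounded up to 930; 930 present. Satisfied.
Vote: requires two-thirds of all shareholders (2,323); 2/3 of 2323 = 1548.67, rounded up to 1549, so 1,549 needed; 930 in favor. Not satisfied.

Invalid — vote requirement not satisfied.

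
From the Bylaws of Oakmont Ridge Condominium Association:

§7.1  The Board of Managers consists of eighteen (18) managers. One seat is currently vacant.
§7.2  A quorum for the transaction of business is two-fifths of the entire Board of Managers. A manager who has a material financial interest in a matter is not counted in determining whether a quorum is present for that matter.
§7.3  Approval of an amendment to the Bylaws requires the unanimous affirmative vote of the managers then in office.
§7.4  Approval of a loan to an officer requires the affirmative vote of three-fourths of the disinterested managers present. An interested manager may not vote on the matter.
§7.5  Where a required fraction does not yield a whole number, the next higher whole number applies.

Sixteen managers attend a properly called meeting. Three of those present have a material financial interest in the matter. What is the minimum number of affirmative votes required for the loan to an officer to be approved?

10

The loan to an officer requires three-fourths of the disinterested managers present (16 − 3 = 13).
3/4 of 13 = 9.75, rounded up to 10.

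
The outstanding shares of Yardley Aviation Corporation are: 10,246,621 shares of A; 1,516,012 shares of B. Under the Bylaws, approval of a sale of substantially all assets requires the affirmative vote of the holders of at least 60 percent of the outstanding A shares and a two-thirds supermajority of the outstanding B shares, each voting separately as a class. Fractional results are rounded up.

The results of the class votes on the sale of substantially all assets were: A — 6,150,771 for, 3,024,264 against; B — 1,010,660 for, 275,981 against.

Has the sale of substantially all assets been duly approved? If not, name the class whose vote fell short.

Not approved — the B shares did not give the required vote.

A: 3/5 of 10246621 = 6147972.60, rounded up to 6147973; 6,147,973 required, 6,150,771 in favor — approved.
B: 2/3 of 1516012 = 1010674.67, rounded up to 1010675; 1,010,675 required, 1,010,660 in favor — not approved.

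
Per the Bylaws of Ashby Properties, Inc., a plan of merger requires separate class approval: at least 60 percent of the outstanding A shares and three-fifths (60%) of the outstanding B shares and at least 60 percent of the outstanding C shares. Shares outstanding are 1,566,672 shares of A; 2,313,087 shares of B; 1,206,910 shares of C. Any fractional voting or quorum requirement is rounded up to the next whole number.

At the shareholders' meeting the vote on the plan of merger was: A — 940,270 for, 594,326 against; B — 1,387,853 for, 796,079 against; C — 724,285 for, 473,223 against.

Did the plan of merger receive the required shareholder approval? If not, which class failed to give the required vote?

A: 3/5 of 1566672 = 940003.20, rounded up to 940004; 940,004 required, 940,270 in favor — approved.
B: 3/5 of 2313087 = 1387852.20, rounded up to 1387853; 1,387,853 required, 1,387,853 in favor — approved.
C: 3/5 of 1206910 = 724146; 724,146 required, 724,285 in favor — approved.

Approved — every class gave the required vote.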